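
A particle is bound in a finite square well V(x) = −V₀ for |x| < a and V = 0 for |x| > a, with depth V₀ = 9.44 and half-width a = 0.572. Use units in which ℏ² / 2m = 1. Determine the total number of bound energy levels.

Define the well-strength parameter z₀ = (a/ℏ)√(2mV₀) = 0.572 × √(2·0.5·9.44) = 1.757.
The even/odd transcendental equations gain one root per π/2 in z₀, giving N = 1 + ⌊2z₀/π⌋ = 1 + ⌊1.119⌋ = 2.

N = 2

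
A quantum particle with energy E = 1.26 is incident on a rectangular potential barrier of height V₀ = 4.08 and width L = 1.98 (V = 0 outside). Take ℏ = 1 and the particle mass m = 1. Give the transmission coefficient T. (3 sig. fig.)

T = 0.000281

Since E < V₀ the interior solution is evanescent with decay constant κ = √(2m(V₀ − E))/ℏ = 2.375.
κL = 4.702, sinh(κL) = 55.09.
Matching ψ, ψ′ at both faces gives T = [1 + V₀² sinh²(κL) / (4E(V₀ − E))]⁻¹ = 1/3556 = 0.000281.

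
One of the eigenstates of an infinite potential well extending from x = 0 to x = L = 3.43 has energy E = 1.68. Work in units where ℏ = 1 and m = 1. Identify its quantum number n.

n = 2

From E_n = n²π²ℏ²/(2mL²) invert to n = √(2mL²E)/(πℏ).
n = (3.43/π) × √(2 × 1 × 1.68) = 2.001 → n = 2.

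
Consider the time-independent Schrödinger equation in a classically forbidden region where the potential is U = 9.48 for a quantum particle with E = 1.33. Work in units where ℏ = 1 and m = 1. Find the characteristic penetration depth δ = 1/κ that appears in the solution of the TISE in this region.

δ = 0.248

Since E < U the TISE in this region is ψ'' = κ²ψ with κ = √(2m(U − E))/ℏ.
κ = √(2 × 1 × 8.15) = 4.037. The penetration depth is δ = 1/κ = 0.248.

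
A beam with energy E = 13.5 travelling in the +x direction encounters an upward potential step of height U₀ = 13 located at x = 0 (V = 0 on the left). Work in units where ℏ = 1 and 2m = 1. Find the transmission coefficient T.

The wavenumbers are k₁ = √(2mE)/ℏ = 3.674 on the left and k₂ = √(2m(E − U₀))/ℏ = 0.7071 on the right.
Matching ψ and ψ′ at x = 0 gives r = (k₁ − k₂)/(k₁ + k₂), so R = r² = 0.4586 and T = 1 − R = 0.5414.

T = 0.541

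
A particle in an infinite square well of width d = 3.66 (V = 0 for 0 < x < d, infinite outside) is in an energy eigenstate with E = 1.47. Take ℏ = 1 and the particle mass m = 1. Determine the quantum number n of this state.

From E_n = n²π²ℏ²/(2md²) invert to n = √(2md²E)/(πℏ).
n = (3.66/π) × √(2 × 1 × 1.47) = 1.998 → n = 2.

n = 2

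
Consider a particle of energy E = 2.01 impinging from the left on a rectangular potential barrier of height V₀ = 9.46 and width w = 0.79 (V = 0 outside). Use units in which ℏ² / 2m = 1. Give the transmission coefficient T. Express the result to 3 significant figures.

Since E < V₀ the interior solution is evanescent with decay constant κ = √(2m(V₀ − E))/ℏ = 2.729.
κw = 2.156, sinh(κw) = 4.262.
Matching ψ, ψ′ at both faces gives T = [1 + V₀² sinh²(κw) / (4E(V₀ − E))]⁻¹ = 1/28.13 = 0.0355.

T = 0.0355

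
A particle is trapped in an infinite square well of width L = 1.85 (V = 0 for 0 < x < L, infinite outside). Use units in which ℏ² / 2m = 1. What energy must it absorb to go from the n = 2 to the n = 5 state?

E_n = n²π²ℏ²/(2mL²), so ΔE = (5² − 2²) π²ℏ²/(2mL²).
ΔE = 21 × π² / (2 × 0.5 × 1.85²) = 60.56.

ΔE = 60.6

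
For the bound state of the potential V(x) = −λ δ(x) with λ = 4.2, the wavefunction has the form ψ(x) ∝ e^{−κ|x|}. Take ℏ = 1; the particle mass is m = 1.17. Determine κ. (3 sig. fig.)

Integrate −(ℏ²/2m)ψ'' − λδ(x)ψ = Eψ from −ε to +ε: the ψ'' term gives ψ'(0⁺) − ψ'(0⁻) and the δ term gives −(2mλ/ℏ²)ψ(0).
With ψ ∝ e^{−κ|x|} this yields −2κ = −2mλ/ℏ², so κ = mλ/ℏ² = 4.914.

κ = 4.91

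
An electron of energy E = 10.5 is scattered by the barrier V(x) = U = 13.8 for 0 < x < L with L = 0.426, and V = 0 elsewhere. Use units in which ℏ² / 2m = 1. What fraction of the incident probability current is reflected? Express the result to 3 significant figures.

R = 0.500

E < U: inside the barrier ψ ∝ e^{±κx} with κ = √(2m(U − E))/ℏ = 1.817.
κL = 0.7739, sinh(κL) = 0.8535.
The exact tunnelling result is T⁻¹ = 1 + U² sinh²(κL) / [4E(U − E)] = 2.001, so T = 0.500.
R = 1 − T = 0.500.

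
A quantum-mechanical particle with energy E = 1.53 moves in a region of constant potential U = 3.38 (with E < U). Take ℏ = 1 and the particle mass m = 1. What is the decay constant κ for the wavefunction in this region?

κ = 1.92

Since E < U the TISE in this region is ψ'' = κ²ψ with κ = √(2m(U − E))/ℏ.
κ = √(2 × 1 × 1.85) = 1.924.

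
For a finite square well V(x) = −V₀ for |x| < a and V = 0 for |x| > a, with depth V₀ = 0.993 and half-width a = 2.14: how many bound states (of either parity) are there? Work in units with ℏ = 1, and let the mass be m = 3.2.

Define the well-strength parameter z₀ = (a/ℏ)√(2mV₀) = 2.14 × √(2·3.2·0.993) = 5.395.
The even/odd transcendental equations gain one root per π/2 in z₀, giving N = 1 + ⌊2z₀/π⌋ = 1 + ⌊3.434⌋ = 4.

N = 4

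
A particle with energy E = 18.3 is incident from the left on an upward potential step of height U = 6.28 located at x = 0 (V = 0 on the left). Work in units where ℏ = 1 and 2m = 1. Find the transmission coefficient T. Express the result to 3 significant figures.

On each side the TISE gives plane waves with k = √(2m(E − V))/ℏ: k₁ = √(2·½·18.3) = 4.278, k₂ = √(2·½·12.02) = 3.467.
Matching ψ and ψ′ at x = 0 gives r = (k₁ − k₂)/(k₁ + k₂), so R = r² = 0.01096 and T = 1 − R = 0.9890.

T = 0.989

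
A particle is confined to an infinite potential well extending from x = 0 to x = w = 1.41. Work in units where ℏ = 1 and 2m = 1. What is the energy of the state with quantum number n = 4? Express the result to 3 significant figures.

Requiring ψ(0) = ψ(w) = 0 quantises k = nπ/w, hence E_n = ℏ²k²/2m = n²π²ℏ²/(2mw²).
E_4 = 4² × π² / (2 × 0.5 × 1.41²) = 79.43.

E = 79.4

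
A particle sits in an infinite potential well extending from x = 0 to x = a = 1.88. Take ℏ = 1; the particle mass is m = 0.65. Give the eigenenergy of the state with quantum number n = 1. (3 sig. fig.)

E = 2.15

The infinite-well eigenfunctions ψ_n = √(2/a) sin(nπx/a) vanish at both walls, giving E_n = n²π²ℏ²/(2ma²).
E_1 = 1² × π² / (2 × 0.65 × 1.88²) = 2.148.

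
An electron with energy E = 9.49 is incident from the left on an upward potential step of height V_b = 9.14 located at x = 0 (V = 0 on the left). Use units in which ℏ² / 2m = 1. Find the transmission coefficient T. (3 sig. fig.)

T = 0.541

The wavenumbers are k₁ = √(2mE)/ℏ = 3.081 on the left and k₂ = √(2m(E − V_b))/ℏ = 0.5916 on the right.
Continuity of ψ and ψ′ at the step yields the reflection amplitude r = (k₁ − k₂)/(k₁ + k₂) = 0.6778; thus R = |r|² = 0.4594, T = 0.5406.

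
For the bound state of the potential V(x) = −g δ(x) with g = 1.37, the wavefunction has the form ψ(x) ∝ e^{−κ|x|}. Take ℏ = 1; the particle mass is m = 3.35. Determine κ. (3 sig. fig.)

κ = 4.59

Integrate −(ℏ²/2m)ψ'' − gδ(x)ψ = Eψ from −ε to +ε: the ψ'' term gives ψ'(0⁺) − ψ'(0⁻) and the δ term gives −(2mg/ℏ²)ψ(0).
With ψ ∝ e^{−κ|x|} this yields −2κ = −2mg/ℏ², so κ = mg/ℏ² = 4.590.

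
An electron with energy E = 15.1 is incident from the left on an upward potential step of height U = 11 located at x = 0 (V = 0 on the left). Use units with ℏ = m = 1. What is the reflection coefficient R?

The wavenumbers are k₁ = √(2mE)/ℏ = 5.495 on the left and k₂ = √(2m(E − U))/ℏ = 2.864 on the right.
Matching ψ and ψ′ at x = 0 gives r = (k₁ − k₂)/(k₁ + k₂), so R = r² = 0.09913 and T = 1 − R = 0.9009.

R = 0.0991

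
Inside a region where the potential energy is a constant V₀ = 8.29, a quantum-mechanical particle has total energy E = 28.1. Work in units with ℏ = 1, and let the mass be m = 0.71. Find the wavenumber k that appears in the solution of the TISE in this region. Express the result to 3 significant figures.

k = 5.30

With E > V₀ the solution is oscillatory, ψ ∝ e^{±ikx} with k = √(2m(E − V₀))/ℏ.
k = √(2 × 0.71 × 19.81) = 5.304.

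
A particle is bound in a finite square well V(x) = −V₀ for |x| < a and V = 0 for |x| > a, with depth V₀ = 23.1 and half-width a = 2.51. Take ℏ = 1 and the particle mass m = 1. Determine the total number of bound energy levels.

The dimensionless depth is z₀ = a√(2mV₀)/ℏ = 2.51 × √(46.20) = 17.06.
A new bound state (alternating even/odd) appears each time z₀ passes a multiple of π/2, so N = ⌊2z₀/π⌋ + 1 = ⌊10.86⌋ + 1 = 11.

N = 11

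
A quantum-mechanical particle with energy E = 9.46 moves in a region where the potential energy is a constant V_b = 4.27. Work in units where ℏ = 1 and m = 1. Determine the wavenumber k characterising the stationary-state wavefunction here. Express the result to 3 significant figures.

With E > V_b the solution is oscillatory, ψ ∝ e^{±ikx} with k = √(2m(E − V_b))/ℏ.
k = √(2 × 1 × 5.19) = 3.222.

k = 3.22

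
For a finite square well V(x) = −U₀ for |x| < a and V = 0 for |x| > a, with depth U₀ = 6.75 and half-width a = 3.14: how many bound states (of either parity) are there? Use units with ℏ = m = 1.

The dimensionless depth is z₀ = a√(2mU₀)/ℏ = 3.14 × √(13.50) = 11.54.
The even/odd transcendental equations gain one root per π/2 in z₀, giving N = 1 + ⌊2z₀/π⌋ = 1 + ⌊7.345⌋ = 8.

N = 8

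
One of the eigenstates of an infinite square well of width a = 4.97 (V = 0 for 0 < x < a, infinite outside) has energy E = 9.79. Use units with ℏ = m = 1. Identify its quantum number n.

n = 7

For an infinite well E_n = n²π²ℏ²/(2ma²), so n = (a/πℏ)√(2mE).
n = (4.97/π) × √(2 × 1 × 9.79) = 7.000 → n = 7.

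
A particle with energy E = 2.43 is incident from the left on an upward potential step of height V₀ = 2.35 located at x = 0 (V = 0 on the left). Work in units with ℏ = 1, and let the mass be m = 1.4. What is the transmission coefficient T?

On each side the TISE gives plane waves with k = √(2m(E − V))/ℏ: k₁ = √(2·1.4·2.43) = 2.608, k₂ = √(2·1.4·0.08) = 0.4733.
Continuity of ψ and ψ′ at the step yields the reflection amplitude r = (k₁ − k₂)/(k₁ + k₂) = 0.6928; thus R = |r|² = 0.4800, T = 0.5200.

T = 0.520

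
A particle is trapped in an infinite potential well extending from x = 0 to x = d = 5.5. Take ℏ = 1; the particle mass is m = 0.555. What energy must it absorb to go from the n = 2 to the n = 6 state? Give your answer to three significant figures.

ΔE = 9.41

E_n = n²π²ℏ²/(2md²), so ΔE = (6² − 2²) π²ℏ²/(2md²).
ΔE = 32 × π² / (2 × 0.555 × 5.5²) = 9.406.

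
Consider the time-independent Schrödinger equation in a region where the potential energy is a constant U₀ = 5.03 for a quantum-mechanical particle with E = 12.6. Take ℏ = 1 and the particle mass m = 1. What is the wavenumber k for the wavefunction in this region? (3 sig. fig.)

k = 3.89

With E > U₀ the solution is oscillatory, ψ ∝ e^{±ikx} with k = √(2m(E − U₀))/ℏ.
k = √(2 × 1 × 7.57) = 3.891.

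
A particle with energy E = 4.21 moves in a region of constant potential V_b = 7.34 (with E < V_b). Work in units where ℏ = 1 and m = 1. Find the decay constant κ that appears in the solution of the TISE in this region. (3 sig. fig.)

κ = 2.50

Since E < V_b the TISE in this region is ψ'' = κ²ψ with κ = √(2m(V_b − E))/ℏ.
κ = √(2 × 1 × 3.13) = 2.502.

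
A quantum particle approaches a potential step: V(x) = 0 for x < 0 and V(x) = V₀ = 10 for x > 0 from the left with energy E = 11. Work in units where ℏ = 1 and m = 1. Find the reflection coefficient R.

The wavenumbers are k₁ = √(2mE)/ℏ = 4.690 on the left and k₂ = √(2m(E − V₀))/ℏ = 1.414 on the right.
Matching ψ and ψ′ at x = 0 gives r = (k₁ − k₂)/(k₁ + k₂), so R = r² = 0.2880 and T = 1 − R = 0.7120.

R = 0.288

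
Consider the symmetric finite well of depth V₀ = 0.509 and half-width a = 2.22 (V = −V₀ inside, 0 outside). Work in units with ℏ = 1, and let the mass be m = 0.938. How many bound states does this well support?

N = 2

Define the well-strength parameter z₀ = (a/ℏ)√(2mV₀) = 2.22 × √(2·0.938·0.509) = 2.169.
A new bound state (alternating even/odd) appears each time z₀ passes a multiple of π/2, so N = ⌊2z₀/π⌋ + 1 = ⌊1.381⌋ + 1 = 2.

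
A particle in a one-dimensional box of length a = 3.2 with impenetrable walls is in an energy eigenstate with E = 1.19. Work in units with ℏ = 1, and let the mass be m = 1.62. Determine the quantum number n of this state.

n = 2

For an infinite well E_n = n²π²ℏ²/(2ma²), so n = (a/πℏ)√(2mE).
n = (3.2/π) × √(2 × 1.62 × 1.19) = 2.000 → n = 2.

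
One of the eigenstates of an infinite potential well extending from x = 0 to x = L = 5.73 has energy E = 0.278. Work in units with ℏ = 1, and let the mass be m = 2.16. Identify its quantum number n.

For an infinite well E_n = n²π²ℏ²/(2mL²), so n = (L/πℏ)√(2mE).
n = (5.73/π) × √(2 × 2.16 × 0.278) = 1.999 → n = 2.

n = 2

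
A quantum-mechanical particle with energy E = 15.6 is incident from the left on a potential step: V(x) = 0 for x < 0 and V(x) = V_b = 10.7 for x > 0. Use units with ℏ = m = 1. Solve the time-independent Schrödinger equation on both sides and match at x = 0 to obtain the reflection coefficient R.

R = 0.0793

On each side the TISE gives plane waves with k = √(2m(E − V))/ℏ: k₁ = √(2·1·15.6) = 5.586, k₂ = √(2·1·4.9) = 3.130.
Matching ψ and ψ′ at x = 0 gives r = (k₁ − k₂)/(k₁ + k₂), so R = r² = 0.07935 and T = 1 − R = 0.9207.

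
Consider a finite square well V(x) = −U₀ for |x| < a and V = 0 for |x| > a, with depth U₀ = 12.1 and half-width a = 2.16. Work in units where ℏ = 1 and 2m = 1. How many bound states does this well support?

N = 5

Define the well-strength parameter z₀ = (a/ℏ)√(2mU₀) = 2.16 × √(2·0.5·12.1) = 7.514.
A new bound state (alternating even/odd) appears each time z₀ passes a multiple of π/2, so N = ⌊2z₀/π⌋ + 1 = ⌊4.783⌋ + 1 = 5.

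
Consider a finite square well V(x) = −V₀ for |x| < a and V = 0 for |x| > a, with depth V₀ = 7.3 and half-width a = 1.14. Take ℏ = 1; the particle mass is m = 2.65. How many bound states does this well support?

The dimensionless depth is z₀ = a√(2mV₀)/ℏ = 1.14 × √(38.69) = 7.091.
A new bound state (alternating even/odd) appears each time z₀ passes a multiple of π/2, so N = ⌊2z₀/π⌋ + 1 = ⌊4.514⌋ + 1 = 5.

N = 5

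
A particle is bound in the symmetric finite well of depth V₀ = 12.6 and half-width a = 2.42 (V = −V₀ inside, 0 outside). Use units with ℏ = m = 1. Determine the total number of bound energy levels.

Define the well-strength parameter z₀ = (a/ℏ)√(2mV₀) = 2.42 × √(2·1·12.6) = 12.15.
The even/odd transcendental equations gain one root per π/2 in z₀, giving N = 1 + ⌊2z₀/π⌋ = 1 + ⌊7.734⌋ = 8.

N = 8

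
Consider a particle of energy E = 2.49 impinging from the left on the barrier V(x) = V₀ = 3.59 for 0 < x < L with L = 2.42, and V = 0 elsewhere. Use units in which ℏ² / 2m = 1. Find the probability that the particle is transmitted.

E < V₀: inside the barrier ψ ∝ e^{±κx} with κ = √(2m(V₀ − E))/ℏ = 1.049.
κL = 2.538, sinh(κL) = 6.288.
The exact tunnelling result is T⁻¹ = 1 + V₀² sinh²(κL) / [4E(V₀ − E)] = 47.52, so T = 0.0210.

T = 0.0210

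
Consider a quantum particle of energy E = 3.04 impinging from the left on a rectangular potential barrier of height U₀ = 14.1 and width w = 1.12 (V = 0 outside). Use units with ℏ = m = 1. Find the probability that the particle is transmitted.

T = 0.0000719

Since E < U₀ the interior solution is evanescent with decay constant κ = √(2m(U₀ − E))/ℏ = 4.703.
κw = 5.268, sinh(κw) = 96.97.
Matching ψ, ψ′ at both faces gives T = [1 + U₀² sinh²(κw) / (4E(U₀ − E))]⁻¹ = 1/13900 = 0.0000719.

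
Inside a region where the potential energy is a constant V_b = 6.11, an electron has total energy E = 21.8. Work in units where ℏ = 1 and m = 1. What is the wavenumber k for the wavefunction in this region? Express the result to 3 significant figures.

With E > V_b the solution is oscillatory, ψ ∝ e^{±ikx} with k = √(2m(E − V_b))/ℏ.
k = √(2 × 1 × 15.69) = 5.602.

k = 5.60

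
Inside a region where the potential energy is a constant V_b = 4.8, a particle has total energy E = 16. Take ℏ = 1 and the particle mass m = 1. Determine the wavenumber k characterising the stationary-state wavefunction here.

With E > V_b the solution is oscillatory, ψ ∝ e^{±ikx} with k = √(2m(E − V_b))/ℏ.
k = √(2 × 1 × 11.2) = 4.733.

k = 4.73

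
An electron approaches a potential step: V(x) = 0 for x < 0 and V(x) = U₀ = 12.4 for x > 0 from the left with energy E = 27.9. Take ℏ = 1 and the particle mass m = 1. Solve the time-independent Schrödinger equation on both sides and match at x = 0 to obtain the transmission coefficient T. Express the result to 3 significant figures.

The wavenumbers are k₁ = √(2mE)/ℏ = 7.470 on the left and k₂ = √(2m(E − U₀))/ℏ = 5.568 on the right.
Matching ψ and ψ′ at x = 0 gives r = (k₁ − k₂)/(k₁ + k₂), so R = r² = 0.02129 and T = 1 − R = 0.9787.

T = 0.979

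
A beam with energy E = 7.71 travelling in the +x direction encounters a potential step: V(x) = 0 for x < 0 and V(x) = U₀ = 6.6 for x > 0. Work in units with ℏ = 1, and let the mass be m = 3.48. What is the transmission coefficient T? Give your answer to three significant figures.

T = 0.798

On each side the TISE gives plane waves with k = √(2m(E − V))/ℏ: k₁ = √(2·3.48·7.71) = 7.325, k₂ = √(2·3.48·1.11) = 2.779.
Matching ψ and ψ′ at x = 0 gives r = (k₁ − k₂)/(k₁ + k₂), so R = r² = 0.2024 and T = 1 − R = 0.7976.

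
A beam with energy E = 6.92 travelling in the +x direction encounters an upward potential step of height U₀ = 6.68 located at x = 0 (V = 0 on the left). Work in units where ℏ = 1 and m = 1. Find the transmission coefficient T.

T = 0.529

On each side the TISE gives plane waves with k = √(2m(E − V))/ℏ: k₁ = √(2·1·6.92) = 3.720, k₂ = √(2·1·0.24) = 0.6928.
Matching ψ and ψ′ at x = 0 gives r = (k₁ − k₂)/(k₁ + k₂), so R = r² = 0.4706 and T = 1 − R = 0.5294.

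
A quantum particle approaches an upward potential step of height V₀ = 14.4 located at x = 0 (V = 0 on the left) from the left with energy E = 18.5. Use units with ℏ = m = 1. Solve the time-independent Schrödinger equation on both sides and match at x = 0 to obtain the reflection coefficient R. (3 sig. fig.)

R = 0.129

On each side the TISE gives plane waves with k = √(2m(E − V))/ℏ: k₁ = √(2·1·18.5) = 6.083, k₂ = √(2·1·4.1) = 2.864.
Matching ψ and ψ′ at x = 0 gives r = (k₁ − k₂)/(k₁ + k₂), so R = r² = 0.1295 and T = 1 − R = 0.8705.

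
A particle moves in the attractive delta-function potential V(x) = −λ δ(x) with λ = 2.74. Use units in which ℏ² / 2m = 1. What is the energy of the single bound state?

E = -1.88

The bound state is ψ(x) = √κ e^{−κ|x|}. The derivative jump ψ'(0⁺) − ψ'(0⁻) = −(2mλ/ℏ²)ψ(0) fixes κ = mλ/ℏ² = 1.370.
Then E = −ℏ²κ²/(2m) = −mλ²/(2ℏ²) = -1.877.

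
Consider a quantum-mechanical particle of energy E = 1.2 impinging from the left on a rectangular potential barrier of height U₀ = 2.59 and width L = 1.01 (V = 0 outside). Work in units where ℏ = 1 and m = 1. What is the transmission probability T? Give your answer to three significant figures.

E < U₀: inside the barrier ψ ∝ e^{±κx} with κ = √(2m(U₀ − E))/ℏ = 1.667.
κL = 1.684, sinh(κL) = 2.601.
The exact tunnelling result is T⁻¹ = 1 + U₀² sinh²(κL) / [4E(U₀ − E)] = 7.800, so T = 0.128.

T = 0.128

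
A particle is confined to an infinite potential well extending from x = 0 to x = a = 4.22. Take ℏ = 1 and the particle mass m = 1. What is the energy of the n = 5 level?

E = 6.93

The infinite-well eigenfunctions ψ_n = √(2/a) sin(nπx/a) vanish at both walls, giving E_n = n²π²ℏ²/(2ma²).
E_5 = 5² × π² / (2 × 1 × 4.22²) = 6.928.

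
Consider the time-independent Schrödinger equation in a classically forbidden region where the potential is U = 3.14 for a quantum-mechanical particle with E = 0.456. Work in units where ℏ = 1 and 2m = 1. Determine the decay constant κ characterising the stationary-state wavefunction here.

κ = 1.64

Since E < U the TISE in this region is ψ'' = κ²ψ with κ = √(2m(U − E))/ℏ.
κ = √(2 × 0.5 × 2.684) = 1.638.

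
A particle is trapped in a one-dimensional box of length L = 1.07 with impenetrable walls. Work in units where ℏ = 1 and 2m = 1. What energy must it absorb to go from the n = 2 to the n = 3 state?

ΔE = 43.1

E_n = n²π²ℏ²/(2mL²), so ΔE = (3² − 2²) π²ℏ²/(2mL²).
ΔE = 5 × π² / (2 × 0.5 × 1.07²) = 43.10.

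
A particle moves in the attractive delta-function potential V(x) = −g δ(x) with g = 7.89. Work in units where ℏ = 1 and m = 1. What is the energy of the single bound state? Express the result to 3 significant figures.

E = -31.1

For x ≠ 0 the bound state is ψ ∝ e^{−κ|x|}; integrating the TISE across the delta gives the cusp condition 2κ = 2mg/ℏ², so κ = 7.890.
Then E = −ℏ²κ²/(2m) = −mg²/(2ℏ²) = -31.13.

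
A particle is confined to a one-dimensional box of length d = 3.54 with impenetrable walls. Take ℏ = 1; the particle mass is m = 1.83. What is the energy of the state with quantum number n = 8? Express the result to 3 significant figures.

Requiring ψ(0) = ψ(d) = 0 quantises k = nπ/d, hence E_n = ℏ²k²/2m = n²π²ℏ²/(2md²).
E_8 = 8² × π² / (2 × 1.83 × 3.54²) = 13.77.

E = 13.8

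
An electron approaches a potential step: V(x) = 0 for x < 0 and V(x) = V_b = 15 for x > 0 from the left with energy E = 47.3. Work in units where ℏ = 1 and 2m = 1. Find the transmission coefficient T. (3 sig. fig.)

The wavenumbers are k₁ = √(2mE)/ℏ = 6.877 on the left and k₂ = √(2m(E − V_b))/ℏ = 5.683 on the right.
Matching ψ and ψ′ at x = 0 gives r = (k₁ − k₂)/(k₁ + k₂), so R = r² = 0.009039 and T = 1 − R = 0.9910.

T = 0.991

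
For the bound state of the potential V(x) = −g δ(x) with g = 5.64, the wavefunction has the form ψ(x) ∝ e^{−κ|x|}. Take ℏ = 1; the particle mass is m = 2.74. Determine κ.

Integrate −(ℏ²/2m)ψ'' − gδ(x)ψ = Eψ from −ε to +ε: the ψ'' term gives ψ'(0⁺) − ψ'(0⁻) and the δ term gives −(2mg/ℏ²)ψ(0).
With ψ ∝ e^{−κ|x|} this yields −2κ = −2mg/ℏ², so κ = mg/ℏ² = 15.45.

κ = 15.5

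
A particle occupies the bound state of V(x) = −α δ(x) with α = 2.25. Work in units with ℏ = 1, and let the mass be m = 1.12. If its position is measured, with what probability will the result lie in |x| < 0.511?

The normalised bound state is ψ = √κ e^{−κ|x|} with κ = mα/ℏ² = 2.520.
P(|x| < d) = ∫_{−d}^{d} κ e^{−2κ|x|} dx = 1 − e^{−2κd} = 1 − e^{−2.575} = 0.9239.

P = 0.924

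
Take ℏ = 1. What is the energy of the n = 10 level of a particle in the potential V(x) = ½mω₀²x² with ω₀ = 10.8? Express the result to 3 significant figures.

E = 113

The oscillator eigenvalues are E_n = ℏω₀(n + ½), so E_10 = 10.8 × 10.5 = 113.4.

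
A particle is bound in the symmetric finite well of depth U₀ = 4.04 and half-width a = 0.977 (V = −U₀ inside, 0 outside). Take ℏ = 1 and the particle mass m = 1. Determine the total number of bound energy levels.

The dimensionless depth is z₀ = a√(2mU₀)/ℏ = 0.977 × √(8.080) = 2.777.
A new bound state (alternating even/odd) appears each time z₀ passes a multiple of π/2, so N = ⌊2z₀/π⌋ + 1 = ⌊1.768⌋ + 1 = 2.

N = 2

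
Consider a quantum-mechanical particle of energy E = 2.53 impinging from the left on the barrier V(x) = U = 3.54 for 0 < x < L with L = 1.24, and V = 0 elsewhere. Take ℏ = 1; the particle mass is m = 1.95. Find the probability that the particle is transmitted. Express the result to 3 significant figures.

E < U: inside the barrier ψ ∝ e^{±κx} with κ = √(2m(U − E))/ℏ = 1.985.
κL = 2.461, sinh(κL) = 5.816.
The exact tunnelling result is T⁻¹ = 1 + U² sinh²(κL) / [4E(U − E)] = 42.47, so T = 0.0235.

T = 0.0235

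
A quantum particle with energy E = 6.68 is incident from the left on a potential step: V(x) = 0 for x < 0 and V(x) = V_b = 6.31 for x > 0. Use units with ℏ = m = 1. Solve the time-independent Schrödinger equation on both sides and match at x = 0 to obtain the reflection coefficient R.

The wavenumbers are k₁ = √(2mE)/ℏ = 3.655 on the left and k₂ = √(2m(E − V_b))/ℏ = 0.8602 on the right.
Matching ψ and ψ′ at x = 0 gives r = (k₁ − k₂)/(k₁ + k₂), so R = r² = 0.3831 and T = 1 − R = 0.6169.

R = 0.383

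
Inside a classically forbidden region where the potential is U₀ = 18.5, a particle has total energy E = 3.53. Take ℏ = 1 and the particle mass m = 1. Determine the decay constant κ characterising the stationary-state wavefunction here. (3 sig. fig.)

κ = 5.47

Since E < U₀ the TISE in this region is ψ'' = κ²ψ with κ = √(2m(U₀ − E))/ℏ.
κ = √(2 × 1 × 14.97) = 5.472.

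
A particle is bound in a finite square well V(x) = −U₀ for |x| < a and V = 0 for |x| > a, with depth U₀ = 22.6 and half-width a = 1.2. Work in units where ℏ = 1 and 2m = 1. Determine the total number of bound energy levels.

The dimensionless depth is z₀ = a√(2mU₀)/ℏ = 1.2 × √(22.60) = 5.705.
A new bound state (alternating even/odd) appears each time z₀ passes a multiple of π/2, so N = ⌊2z₀/π⌋ + 1 = ⌊3.632⌋ + 1 = 4.

N = 4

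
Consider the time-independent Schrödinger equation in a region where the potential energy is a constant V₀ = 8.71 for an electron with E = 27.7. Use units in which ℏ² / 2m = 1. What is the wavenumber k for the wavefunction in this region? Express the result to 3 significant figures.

With E > V₀ the solution is oscillatory, ψ ∝ e^{±ikx} with k = √(2m(E − V₀))/ℏ.
k = √(2 × 0.5 × 18.99) = 4.358.

k = 4.36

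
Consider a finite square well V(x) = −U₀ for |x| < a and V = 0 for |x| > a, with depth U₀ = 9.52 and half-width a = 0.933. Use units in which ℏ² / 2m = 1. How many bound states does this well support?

N = 2

Define the well-strength parameter z₀ = (a/ℏ)√(2mU₀) = 0.933 × √(2·0.5·9.52) = 2.879.
A new bound state (alternating even/odd) appears each time z₀ passes a multiple of π/2, so N = ⌊2z₀/π⌋ + 1 = ⌊1.833⌋ + 1 = 2.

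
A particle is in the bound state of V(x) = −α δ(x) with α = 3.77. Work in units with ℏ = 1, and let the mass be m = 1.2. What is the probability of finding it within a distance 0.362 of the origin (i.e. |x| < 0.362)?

P = 0.962

The normalised bound state is ψ = √κ e^{−κ|x|} with κ = mα/ℏ² = 4.524.
P(|x| < d) = ∫_{−d}^{d} κ e^{−2κ|x|} dx = 1 − e^{−2κd} = 1 − e^{−3.275} = 0.9622.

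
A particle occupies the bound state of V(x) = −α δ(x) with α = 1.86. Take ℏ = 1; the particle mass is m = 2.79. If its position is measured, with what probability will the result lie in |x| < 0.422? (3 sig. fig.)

P = 0.987

The normalised bound state is ψ = √κ e^{−κ|x|} with κ = mα/ℏ² = 5.189.
P(|x| < d) = ∫_{−d}^{d} κ e^{−2κ|x|} dx = 1 − e^{−2κd} = 1 − e^{−4.380} = 0.9875.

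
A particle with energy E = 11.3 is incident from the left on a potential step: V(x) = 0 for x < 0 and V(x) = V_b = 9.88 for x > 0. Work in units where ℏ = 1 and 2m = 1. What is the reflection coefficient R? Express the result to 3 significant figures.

R = 0.227

On each side the TISE gives plane waves with k = √(2m(E − V))/ℏ: k₁ = √(2·½·11.3) = 3.362, k₂ = √(2·½·1.42) = 1.192.
Matching ψ and ψ′ at x = 0 gives r = (k₁ − k₂)/(k₁ + k₂), so R = r² = 0.2271 and T = 1 − R = 0.7729.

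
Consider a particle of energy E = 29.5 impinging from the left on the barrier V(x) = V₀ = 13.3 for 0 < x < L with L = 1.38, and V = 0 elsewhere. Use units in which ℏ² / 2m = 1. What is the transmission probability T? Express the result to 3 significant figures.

E > V₀: inside the barrier k₂ = √(2m(E − V₀))/ℏ = 4.025, k₂L = 5.554.
T = [1 + V₀² sin²(k₂L) / (4E(E − V₀))]⁻¹ = 1/1.041 = 0.961.

T = 0.961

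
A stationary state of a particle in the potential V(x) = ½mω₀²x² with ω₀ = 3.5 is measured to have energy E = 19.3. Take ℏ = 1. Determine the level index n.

Invert E_n = (n + ½)ℏω₀: n = E/ℏω₀ − ½ = 5.014, so n = 5.

n = 5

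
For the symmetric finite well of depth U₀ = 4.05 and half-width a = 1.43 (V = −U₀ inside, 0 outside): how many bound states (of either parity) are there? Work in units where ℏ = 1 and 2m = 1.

N = 2

The dimensionless depth is z₀ = a√(2mU₀)/ℏ = 1.43 × √(4.050) = 2.878.
The even/odd transcendental equations gain one root per π/2 in z₀, giving N = 1 + ⌊2z₀/π⌋ = 1 + ⌊1.832⌋ = 2.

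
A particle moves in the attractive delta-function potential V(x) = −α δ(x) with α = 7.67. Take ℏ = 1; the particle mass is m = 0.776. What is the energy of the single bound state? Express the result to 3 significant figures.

E = -22.8

For x ≠ 0 the bound state is ψ ∝ e^{−κ|x|}; integrating the TISE across the delta gives the cusp condition 2κ = 2mα/ℏ², so κ = 5.952.
Then E = −ℏ²κ²/(2m) = −mα²/(2ℏ²) = -22.83.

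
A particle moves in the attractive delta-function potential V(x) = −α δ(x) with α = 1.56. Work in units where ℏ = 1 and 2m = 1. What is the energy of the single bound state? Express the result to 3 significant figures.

E = -0.608

For x ≠ 0 the bound state is ψ ∝ e^{−κ|x|}; integrating the TISE across the delta gives the cusp condition 2κ = 2mα/ℏ², so κ = 0.7800.
Then E = −ℏ²κ²/(2m) = −mα²/(2ℏ²) = -0.6084.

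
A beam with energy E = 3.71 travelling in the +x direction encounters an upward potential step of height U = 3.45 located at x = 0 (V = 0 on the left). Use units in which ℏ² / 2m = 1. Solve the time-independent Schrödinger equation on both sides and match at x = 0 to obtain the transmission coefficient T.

T = 0.662

The wavenumbers are k₁ = √(2mE)/ℏ = 1.926 on the left and k₂ = √(2m(E − U))/ℏ = 0.5099 on the right.
Matching ψ and ψ′ at x = 0 gives r = (k₁ − k₂)/(k₁ + k₂), so R = r² = 0.3380 and T = 1 − R = 0.6620.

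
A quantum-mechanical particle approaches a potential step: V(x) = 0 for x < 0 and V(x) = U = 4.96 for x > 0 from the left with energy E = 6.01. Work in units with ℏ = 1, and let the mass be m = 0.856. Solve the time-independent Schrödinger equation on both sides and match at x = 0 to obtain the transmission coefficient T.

T = 0.832

On each side the TISE gives plane waves with k = √(2m(E − V))/ℏ: k₁ = √(2·0.856·6.01) = 3.208, k₂ = √(2·0.856·1.05) = 1.341.
Matching ψ and ψ′ at x = 0 gives r = (k₁ − k₂)/(k₁ + k₂), so R = r² = 0.1685 and T = 1 − R = 0.8315.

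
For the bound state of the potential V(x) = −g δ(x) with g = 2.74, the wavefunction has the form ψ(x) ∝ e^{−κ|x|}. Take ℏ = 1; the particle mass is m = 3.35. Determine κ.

Integrate −(ℏ²/2m)ψ'' − gδ(x)ψ = Eψ from −ε to +ε: the ψ'' term gives ψ'(0⁺) − ψ'(0⁻) and the δ term gives −(2mg/ℏ²)ψ(0).
With ψ ∝ e^{−κ|x|} this yields −2κ = −2mg/ℏ², so κ = mg/ℏ² = 9.179.

κ = 9.18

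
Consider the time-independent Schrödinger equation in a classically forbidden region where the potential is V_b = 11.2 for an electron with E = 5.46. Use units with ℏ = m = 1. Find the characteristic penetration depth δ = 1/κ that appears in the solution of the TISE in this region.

δ = 0.295

Since E < V_b the TISE in this region is ψ'' = κ²ψ with κ = √(2m(V_b − E))/ℏ.
κ = √(2 × 1 × 5.74) = 3.388. The penetration depth is δ = 1/κ = 0.295.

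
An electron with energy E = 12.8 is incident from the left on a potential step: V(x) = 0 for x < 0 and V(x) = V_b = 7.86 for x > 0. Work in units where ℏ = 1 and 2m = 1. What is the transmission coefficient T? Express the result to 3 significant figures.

The wavenumbers are k₁ = √(2mE)/ℏ = 3.578 on the left and k₂ = √(2m(E − V_b))/ℏ = 2.223 on the right.
Continuity of ψ and ψ′ at the step yields the reflection amplitude r = (k₁ − k₂)/(k₁ + k₂) = 0.2336; thus R = |r|² = 0.05458, T = 0.9454.

T = 0.945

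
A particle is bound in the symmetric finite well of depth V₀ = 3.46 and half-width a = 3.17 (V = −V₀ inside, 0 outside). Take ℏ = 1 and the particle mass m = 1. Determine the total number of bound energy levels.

Define the well-strength parameter z₀ = (a/ℏ)√(2mV₀) = 3.17 × √(2·1·3.46) = 8.339.
The even/odd transcendental equations gain one root per π/2 in z₀, giving N = 1 + ⌊2z₀/π⌋ = 1 + ⌊5.309⌋ = 6.

N = 6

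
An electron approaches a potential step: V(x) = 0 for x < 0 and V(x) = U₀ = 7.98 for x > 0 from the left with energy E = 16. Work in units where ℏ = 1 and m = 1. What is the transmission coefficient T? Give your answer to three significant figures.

The wavenumbers are k₁ = √(2mE)/ℏ = 5.657 on the left and k₂ = √(2m(E − U₀))/ℏ = 4.005 on the right.
Matching ψ and ψ′ at x = 0 gives r = (k₁ − k₂)/(k₁ + k₂), so R = r² = 0.02923 and T = 1 − R = 0.9708.

T = 0.971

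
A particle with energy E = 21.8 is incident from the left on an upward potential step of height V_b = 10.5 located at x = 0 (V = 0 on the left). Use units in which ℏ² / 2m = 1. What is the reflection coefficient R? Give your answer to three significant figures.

R = 0.0265

On each side the TISE gives plane waves with k = √(2m(E − V))/ℏ: k₁ = √(2·½·21.8) = 4.669, k₂ = √(2·½·11.3) = 3.362.
Matching ψ and ψ′ at x = 0 gives r = (k₁ − k₂)/(k₁ + k₂), so R = r² = 0.02651 and T = 1 − R = 0.9735.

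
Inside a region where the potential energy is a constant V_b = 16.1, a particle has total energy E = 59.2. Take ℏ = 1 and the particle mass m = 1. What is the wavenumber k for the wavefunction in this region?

With E > V_b the solution is oscillatory, ψ ∝ e^{±ikx} with k = √(2m(E − V_b))/ℏ.
k = √(2 × 1 × 43.1) = 9.284.

k = 9.28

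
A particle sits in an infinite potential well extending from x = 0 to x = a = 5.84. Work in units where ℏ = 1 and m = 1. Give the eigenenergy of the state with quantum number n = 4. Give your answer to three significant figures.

The infinite-well eigenfunctions ψ_n = √(2/a) sin(nπx/a) vanish at both walls, giving E_n = n²π²ℏ²/(2ma²).
E_4 = 4² × π² / (2 × 1 × 5.84²) = 2.315.

E = 2.32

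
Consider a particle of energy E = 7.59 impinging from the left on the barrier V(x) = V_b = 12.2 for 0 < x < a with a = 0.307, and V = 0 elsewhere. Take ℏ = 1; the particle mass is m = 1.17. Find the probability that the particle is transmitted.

T = 0.400

Since E < V_b the interior solution is evanescent with decay constant κ = √(2m(V_b − E))/ℏ = 3.284.
κa = 1.008, sinh(κa) = 1.188.
The exact tunnelling result is T⁻¹ = 1 + V_b² sinh²(κa) / [4E(V_b − E)] = 2.501, so T = 0.400.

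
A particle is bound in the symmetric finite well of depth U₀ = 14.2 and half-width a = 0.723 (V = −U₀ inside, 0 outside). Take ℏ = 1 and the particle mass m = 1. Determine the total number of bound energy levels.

N = 3

The dimensionless depth is z₀ = a√(2mU₀)/ℏ = 0.723 × √(28.40) = 3.853.
The even/odd transcendental equations gain one root per π/2 in z₀, giving N = 1 + ⌊2z₀/π⌋ = 1 + ⌊2.453⌋ = 3.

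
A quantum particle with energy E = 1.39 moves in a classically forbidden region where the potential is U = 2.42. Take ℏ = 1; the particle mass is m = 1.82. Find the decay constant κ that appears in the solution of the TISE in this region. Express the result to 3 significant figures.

Since E < U the TISE in this region is ψ'' = κ²ψ with κ = √(2m(U − E))/ℏ.
κ = √(2 × 1.82 × 1.03) = 1.936.

κ = 1.94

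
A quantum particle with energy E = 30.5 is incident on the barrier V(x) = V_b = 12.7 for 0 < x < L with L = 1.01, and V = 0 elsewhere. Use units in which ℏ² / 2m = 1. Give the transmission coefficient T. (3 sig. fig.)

Above the barrier the interior wavenumber is k₂ = √(2m(E − V_b))/ℏ = 4.219, giving phase k₂L = 4.261.
T = [1 + V_b² sin²(k₂L) / (4E(E − V_b))]⁻¹ = 1/1.060 = 0.943.

T = 0.943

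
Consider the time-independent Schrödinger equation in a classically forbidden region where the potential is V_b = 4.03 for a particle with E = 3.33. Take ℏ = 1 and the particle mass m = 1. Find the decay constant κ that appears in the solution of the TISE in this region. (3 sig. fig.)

κ = 1.18

Since E < V_b the TISE in this region is ψ'' = κ²ψ with κ = √(2m(V_b − E))/ℏ.
κ = √(2 × 1 × 0.7) = 1.183.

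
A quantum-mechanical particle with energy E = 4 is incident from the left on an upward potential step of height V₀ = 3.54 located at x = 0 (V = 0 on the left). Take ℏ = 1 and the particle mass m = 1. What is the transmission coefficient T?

T = 0.756

The wavenumbers are k₁ = √(2mE)/ℏ = 2.828 on the left and k₂ = √(2m(E − V₀))/ℏ = 0.9592 on the right.
Continuity of ψ and ψ′ at the step yields the reflection amplitude r = (k₁ − k₂)/(k₁ + k₂) = 0.4935; thus R = |r|² = 0.2436, T = 0.7564.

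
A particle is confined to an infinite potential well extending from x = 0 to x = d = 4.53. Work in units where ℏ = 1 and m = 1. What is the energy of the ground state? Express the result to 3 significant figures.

E = 0.240

Requiring ψ(0) = ψ(d) = 0 quantises k = nπ/d, hence E_n = ℏ²k²/2m = n²π²ℏ²/(2md²).
E_1 = 1² × π² / (2 × 1 × 4.53²) = 0.2405.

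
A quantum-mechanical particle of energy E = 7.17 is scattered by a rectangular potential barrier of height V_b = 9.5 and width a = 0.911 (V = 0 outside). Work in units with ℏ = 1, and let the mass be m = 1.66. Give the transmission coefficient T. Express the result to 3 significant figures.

T = 0.0185

E < V_b: inside the barrier ψ ∝ e^{±κx} with κ = √(2m(V_b − E))/ℏ = 2.781.
κa = 2.534, sinh(κa) = 6.261.
Matching ψ, ψ′ at both faces gives T = [1 + V_b² sinh²(κa) / (4E(V_b − E))]⁻¹ = 1/53.94 = 0.0185.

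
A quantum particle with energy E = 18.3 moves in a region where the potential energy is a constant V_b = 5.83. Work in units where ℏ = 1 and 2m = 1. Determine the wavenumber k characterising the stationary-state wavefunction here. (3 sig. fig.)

With E > V_b the solution is oscillatory, ψ ∝ e^{±ikx} with k = √(2m(E − V_b))/ℏ.
k = √(2 × 0.5 × 12.47) = 3.531.

k = 3.53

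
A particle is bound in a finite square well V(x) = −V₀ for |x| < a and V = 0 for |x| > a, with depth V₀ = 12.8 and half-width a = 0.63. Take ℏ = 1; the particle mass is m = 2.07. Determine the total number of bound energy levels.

N = 3

The dimensionless depth is z₀ = a√(2mV₀)/ℏ = 0.63 × √(52.99) = 4.586.
A new bound state (alternating even/odd) appears each time z₀ passes a multiple of π/2, so N = ⌊2z₀/π⌋ + 1 = ⌊2.920⌋ + 1 = 3.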